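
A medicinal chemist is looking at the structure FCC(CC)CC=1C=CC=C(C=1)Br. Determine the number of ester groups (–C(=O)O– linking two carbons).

0

Scan the SMILES for the ester motif — none present.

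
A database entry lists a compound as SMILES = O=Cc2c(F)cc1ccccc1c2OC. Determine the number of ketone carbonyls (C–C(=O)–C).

Scan the SMILES for the ketone motif — none present.
Groups that are present: 1 aldehyde, 1 ether.

0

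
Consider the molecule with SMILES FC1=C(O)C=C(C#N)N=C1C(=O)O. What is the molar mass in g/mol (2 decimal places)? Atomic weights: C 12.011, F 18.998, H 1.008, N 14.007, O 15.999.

First, the molecular formula is C7H3FN2O3 (counting implicit H from valence).
  C: 7 × 12.011 = 84.077
  F: 1 × 18.998 = 18.998
  H: 3 × 1.008 = 3.024
  N: 2 × 14.007 = 28.014
  O: 3 × 15.999 = 47.997
Sum: 7×12.011 + 1×18.998 + 3×1.008 + 2×14.007 + 3×15.999 = 182.110 → 182.11 g/mol.

182.11 g/mol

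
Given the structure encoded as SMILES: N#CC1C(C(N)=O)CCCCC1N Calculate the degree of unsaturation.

4

Molecular formula: C9H15N3O.
DoU = (2C + 2 + N − H − X) / 2, where X is the halogen count and O/S are ignored.
    = (2·9 + 2 + 3 − 15 − 0) / 2 = 8 / 2 = 4.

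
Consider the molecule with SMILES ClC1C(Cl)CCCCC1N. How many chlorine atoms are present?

2

Scan the SMILES for Cl atoms (remember two-letter symbols like Cl and Br are single atoms).
Chlorine count: 2.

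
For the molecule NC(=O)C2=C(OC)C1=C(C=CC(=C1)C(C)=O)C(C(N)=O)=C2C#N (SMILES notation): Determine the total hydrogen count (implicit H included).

Walk through each heavy atom and fill implicit hydrogens from standard valence (C 4, N 3, O 2, S 2, halogen 1):
  atom 1: N, bond orders sum to 1 (valence 3) → 2 H
  atom 2: C, bond orders sum to 4 (valence 4) → 0 H
  atom 3: O, bond orders sum to 2 (valence 2) → 0 H
  atom 4: C, bond orders sum to 4 (valence 4) → 0 H
  atom 5: C, bond orders sum to 4 (valence 4) → 0 H
  atom 6: O, bond orders sum to 2 (valence 2) → 0 H
  atom 7: C, bond orders sum to 1 (valence 4) → 3 H
  atom 8: C, bond orders sum to 4 (valence 4) → 0 H
  atom 9: C, bond orders sum to 4 (valence 4) → 0 H
  atom 10: C, bond orders sum to 3 (valence 4) → 1 H
  atom 11: C, bond orders sum to 3 (valence 4) → 1 H
  atom 12: C, bond orders sum to 4 (valence 4) → 0 H
  atom 13: C, bond orders sum to 3 (valence 4) → 1 H
  atom 14: C, bond orders sum to 4 (valence 4) → 0 H
  atom 15: C, bond orders sum to 1 (valence 4) → 3 H
  atom 16: O, bond orders sum to 2 (valence 2) → 0 H
  atom 17: C, bond orders sum to 4 (valence 4) → 0 H
  atom 18: C, bond orders sum to 4 (valence 4) → 0 H
  atom 19: N, bond orders sum to 1 (valence 3) → 2 H
  atom 20: O, bond orders sum to 2 (valence 2) → 0 H
  atom 21: C, bond orders sum to 4 (valence 4) → 0 H
  atom 22: C, bond orders sum to 4 (valence 4) → 0 H
  atom 23: N, bond orders sum to 3 (valence 3) → 0 H
Total hydrogens: 13.

13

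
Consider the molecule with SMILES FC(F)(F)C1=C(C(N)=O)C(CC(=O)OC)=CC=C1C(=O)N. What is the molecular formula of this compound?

Walk through each heavy atom and fill implicit hydrogens from standard valence (C 4, N 3, O 2, S 2, halogen 1):
  atom 1: F (halogen, monovalent) → 0 H
  atom 2: C, bond orders sum to 4 (valence 4) → 0 H
  atom 3: F (halogen, monovalent) → 0 H
  atom 4: F (halogen, monovalent) → 0 H
  atom 5: C, bond orders sum to 4 (valence 4) → 0 H
  atom 6: C, bond orders sum to 4 (valence 4) → 0 H
  atom 7: C, bond orders sum to 4 (valence 4) → 0 H
  atom 8: N, bond orders sum to 1 (valence 3) → 2 H
  atom 9: O, bond orders sum to 2 (valence 2) → 0 H
  atom 10: C, bond orders sum to 4 (valence 4) → 0 H
  atom 11: C, bond orders sum to 2 (valence 4) → 2 H
  atom 12: C, bond orders sum to 4 (valence 4) → 0 H
  atom 13: O, bond orders sum to 2 (valence 2) → 0 H
  atom 14: O, bond orders sum to 2 (valence 2) → 0 H
  atom 15: C, bond orders sum to 1 (valence 4) → 3 H
  atom 16: C, bond orders sum to 3 (valence 4) → 1 H
  atom 17: C, bond orders sum to 3 (valence 4) → 1 H
  atom 18: C, bond orders sum to 4 (valence 4) → 0 H
  atom 19: C, bond orders sum to 4 (valence 4) → 0 H
  atom 20: O, bond orders sum to 2 (valence 2) → 0 H
  atom 21: N, bond orders sum to 1 (valence 3) → 2 H
Totals → C:12, H:11, F:3, N:2, O:4.

C12H11F3N2O4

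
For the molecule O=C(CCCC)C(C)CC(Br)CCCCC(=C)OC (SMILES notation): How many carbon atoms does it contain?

Count every carbon token in the SMILES (each C, including those in ring-closure positions and inside branches).
Carbon count: 16.

16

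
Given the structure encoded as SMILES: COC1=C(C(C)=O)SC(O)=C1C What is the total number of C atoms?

Count every carbon token in the SMILES (each C, including those in ring-closure positions and inside branches).
Carbon count: 8.

8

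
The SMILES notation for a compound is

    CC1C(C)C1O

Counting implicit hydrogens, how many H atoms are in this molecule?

Walk through each heavy atom and fill implicit hydrogens from standard valence (C 4, N 3, O 2, S 2, halogen 1):
  atom 1: C, bond orders sum to 1 (valence 4) → 3 H
  atom 2: C, bond orders sum to 3 (valence 4) → 1 H
  atom 3: C, bond orders sum to 3 (valence 4) → 1 H
  atom 4: C, bond orders sum to 1 (valence 4) → 3 H
  atom 5: C, bond orders sum to 3 (valence 4) → 1 H
  atom 6: O, bond orders sum to 1 (valence 2) → 1 H
Total hydrogens: 10.

10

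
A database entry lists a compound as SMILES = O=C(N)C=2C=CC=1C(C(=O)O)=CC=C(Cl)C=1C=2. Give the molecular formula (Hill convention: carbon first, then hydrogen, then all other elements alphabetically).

Walk through each heavy atom and fill implicit hydrogens from standard valence (C 4, N 3, O 2, S 2, halogen 1):
  atom 1: O, bond orders sum to 2 (valence 2) → 0 H
  atom 2: C, bond orders sum to 4 (valence 4) → 0 H
  atom 3: N, bond orders sum to 1 (valence 3) → 2 H
  atom 4: C, bond orders sum to 4 (valence 4) → 0 H
  atom 5: C, bond orders sum to 3 (valence 4) → 1 H
  atom 6: C, bond orders sum to 3 (valence 4) → 1 H
  atom 7: C, bond orders sum to 4 (valence 4) → 0 H
  atom 8: C, bond orders sum to 4 (valence 4) → 0 H
  atom 9: C, bond orders sum to 4 (valence 4) → 0 H
  atom 10: O, bond orders sum to 2 (valence 2) → 0 H
  atom 11: O, bond orders sum to 1 (valence 2) → 1 H
  atom 12: C, bond orders sum to 3 (valence 4) → 1 H
  atom 13: C, bond orders sum to 3 (valence 4) → 1 H
  atom 14: C, bond orders sum to 4 (valence 4) → 0 H
  atom 15: Cl (halogen, monovalent) → 0 H
  atom 16: C, bond orders sum to 4 (valence 4) → 0 H
  atom 17: C, bond orders sum to 3 (valence 4) → 1 H
Totals → C:12, H:8, Cl:1, N:1, O:3.
In Hill order: C12H8ClNO3.

C12H8ClNO3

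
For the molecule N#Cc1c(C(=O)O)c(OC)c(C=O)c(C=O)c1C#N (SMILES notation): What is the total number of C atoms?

12

Count every carbon token in the SMILES (each C, including those in ring-closure positions and inside branches).
Carbon count: 12.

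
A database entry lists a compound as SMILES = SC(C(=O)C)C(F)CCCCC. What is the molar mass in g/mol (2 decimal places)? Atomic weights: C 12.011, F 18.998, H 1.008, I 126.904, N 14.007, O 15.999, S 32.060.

First, the molecular formula is C9H17FOS (counting implicit H from valence).
  C: 9 × 12.011 = 108.099
  F: 1 × 18.998 = 18.998
  H: 17 × 1.008 = 17.136
  O: 1 × 15.999 = 15.999
  S: 1 × 32.060 = 32.060
Sum: 9×12.011 + 1×18.998 + 17×1.008 + 1×15.999 + 1×32.060 = 192.292 → 192.29 g/mol.

192.29 g/mol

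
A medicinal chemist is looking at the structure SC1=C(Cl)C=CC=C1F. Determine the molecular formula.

Walk through each heavy atom and fill implicit hydrogens from standard valence (C 4, N 3, O 2, S 2, halogen 1):
  atom 1: S, bond orders sum to 1 (valence 2) → 1 H
  atom 2: C, bond orders sum to 4 (valence 4) → 0 H
  atom 3: C, bond orders sum to 4 (valence 4) → 0 H
  atom 4: Cl (halogen, monovalent) → 0 H
  atom 5: C, bond orders sum to 3 (valence 4) → 1 H
  atom 6: C, bond orders sum to 3 (valence 4) → 1 H
  atom 7: C, bond orders sum to 3 (valence 4) → 1 H
  atom 8: C, bond orders sum to 4 (valence 4) → 0 H
  atom 9: F (halogen, monovalent) → 0 H
Totals → C:6, H:4, Cl:1, F:1, S:1.

C6H4ClFS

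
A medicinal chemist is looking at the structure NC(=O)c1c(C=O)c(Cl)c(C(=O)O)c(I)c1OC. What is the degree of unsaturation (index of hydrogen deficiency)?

7

Molecular formula: C10H7ClINO5.
DoU = (2C + 2 + N − H − X) / 2, where X is the halogen count and O/S are ignored.
    = (2·10 + 2 + 1 − 7 − 2) / 2 = 14 / 2 = 7.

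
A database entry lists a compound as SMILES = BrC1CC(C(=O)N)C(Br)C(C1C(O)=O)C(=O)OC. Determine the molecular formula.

C10H13Br2NO5

Walk through each heavy atom and fill implicit hydrogens from standard valence (C 4, N 3, O 2, S 2, halogen 1):
  atom 1: Br (halogen, monovalent) → 0 H
  atom 2: C, bond orders sum to 3 (valence 4) → 1 H
  atom 3: C, bond orders sum to 2 (valence 4) → 2 H
  atom 4: C, bond orders sum to 3 (valence 4) → 1 H
  atom 5: C, bond orders sum to 4 (valence 4) → 0 H
  atom 6: O, bond orders sum to 2 (valence 2) → 0 H
  atom 7: N, bond orders sum to 1 (valence 3) → 2 H
  atom 8: C, bond orders sum to 3 (valence 4) → 1 H
  atom 9: Br (halogen, monovalent) → 0 H
  atom 10: C, bond orders sum to 3 (valence 4) → 1 H
  atom 11: C, bond orders sum to 3 (valence 4) → 1 H
  atom 12: C, bond orders sum to 4 (valence 4) → 0 H
  atom 13: O, bond orders sum to 1 (valence 2) → 1 H
  atom 14: O, bond orders sum to 2 (valence 2) → 0 H
  atom 15: C, bond orders sum to 4 (valence 4) → 0 H
  atom 16: O, bond orders sum to 2 (valence 2) → 0 H
  atom 17: O, bond orders sum to 2 (valence 2) → 0 H
  atom 18: C, bond orders sum to 1 (valence 4) → 3 H
Totals → C:10, H:13, Br:2, N:1, O:5.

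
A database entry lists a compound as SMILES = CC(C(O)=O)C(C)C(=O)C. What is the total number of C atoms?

7

Count every carbon token in the SMILES (each C, including those in ring-closure positions and inside branches).
Carbon count: 7.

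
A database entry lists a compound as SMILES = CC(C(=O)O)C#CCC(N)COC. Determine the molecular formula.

C9H15NO3

Walk through each heavy atom and fill implicit hydrogens from standard valence (C 4, N 3, O 2, S 2, halogen 1):
  atom 1: C, bond orders sum to 1 (valence 4) → 3 H
  atom 2: C, bond orders sum to 3 (valence 4) → 1 H
  atom 3: C, bond orders sum to 4 (valence 4) → 0 H
  atom 4: O, bond orders sum to 2 (valence 2) → 0 H
  atom 5: O, bond orders sum to 1 (valence 2) → 1 H
  atom 6: C, bond orders sum to 4 (valence 4) → 0 H
  atom 7: C, bond orders sum to 4 (valence 4) → 0 H
  atom 8: C, bond orders sum to 2 (valence 4) → 2 H
  atom 9: C, bond orders sum to 3 (valence 4) → 1 H
  atom 10: N, bond orders sum to 1 (valence 3) → 2 H
  atom 11: C, bond orders sum to 2 (valence 4) → 2 H
  atom 12: O, bond orders sum to 2 (valence 2) → 0 H
  atom 13: C, bond orders sum to 1 (valence 4) → 3 H
Totals → C:9, H:15, N:1, O:3.
In Hill order: C9H15NO3.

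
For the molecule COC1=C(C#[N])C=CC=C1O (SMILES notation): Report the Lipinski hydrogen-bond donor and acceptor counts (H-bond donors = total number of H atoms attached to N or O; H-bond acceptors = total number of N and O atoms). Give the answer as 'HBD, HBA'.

1, 3

Donors: find every N or O and count the H atoms it carries.
  atom 2 (O): bond orders sum to 2 → 0 H
  atom 6 (N): bond orders sum to 3 → 0 H
  atom 11 (O): bond orders sum to 1 → 1 H
Lipinski HBD = 1.
Acceptors: N atoms = 1, O atoms = 2 → HBA = 3.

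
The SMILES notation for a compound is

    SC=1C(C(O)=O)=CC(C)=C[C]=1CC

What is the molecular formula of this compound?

Walk through each heavy atom and fill implicit hydrogens from standard valence (C 4, N 3, O 2, S 2, halogen 1):
  atom 1: S, bond orders sum to 1 (valence 2) → 1 H
  atom 2: C, bond orders sum to 4 (valence 4) → 0 H
  atom 3: C, bond orders sum to 4 (valence 4) → 0 H
  atom 4: C, bond orders sum to 4 (valence 4) → 0 H
  atom 5: O, bond orders sum to 1 (valence 2) → 1 H
  atom 6: O, bond orders sum to 2 (valence 2) → 0 H
  atom 7: C, bond orders sum to 3 (valence 4) → 1 H
  atom 8: C, bond orders sum to 4 (valence 4) → 0 H
  atom 9: C, bond orders sum to 1 (valence 4) → 3 H
  atom 10: C, bond orders sum to 3 (valence 4) → 1 H
  atom 11: C with explicit H count 0
  atom 12: C, bond orders sum to 2 (valence 4) → 2 H
  atom 13: C, bond orders sum to 1 (valence 4) → 3 H
Totals → C:10, H:12, O:2, S:1.

C10H12O2S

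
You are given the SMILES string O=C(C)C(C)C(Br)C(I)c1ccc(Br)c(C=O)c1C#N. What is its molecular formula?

Walk through each heavy atom and fill implicit hydrogens from standard valence (C 4, N 3, O 2, S 2, halogen 1); for lowercase aromatic atoms, an aromatic c carries 1 H when it has two neighbours and 0 H with three, and aromatic n carries 0 H:
  atom 1: O, bond orders sum to 2 (valence 2) → 0 H
  atom 2: C, bond orders sum to 4 (valence 4) → 0 H
  atom 3: C, bond orders sum to 1 (valence 4) → 3 H
  atom 4: C, bond orders sum to 3 (valence 4) → 1 H
  atom 5: C, bond orders sum to 1 (valence 4) → 3 H
  atom 6: C, bond orders sum to 3 (valence 4) → 1 H
  atom 7: Br (halogen, monovalent) → 0 H
  atom 8: C, bond orders sum to 3 (valence 4) → 1 H
  atom 9: I (halogen, monovalent) → 0 H
  atom 10: aromatic c, 3 neighbours → 0 H
  atom 11: aromatic c, 2 neighbours → 1 H
  atom 12: aromatic c, 2 neighbours → 1 H
  atom 13: aromatic c, 3 neighbours → 0 H
  atom 14: Br (halogen, monovalent) → 0 H
  atom 15: aromatic c, 3 neighbours → 0 H
  atom 16: C, bond orders sum to 3 (valence 4) → 1 H
  atom 17: O, bond orders sum to 2 (valence 2) → 0 H
  atom 18: aromatic c, 3 neighbours → 0 H
  atom 19: C, bond orders sum to 4 (valence 4) → 0 H
  atom 20: N, bond orders sum to 3 (valence 3) → 0 H
Totals → C:14, H:12, Br:2, I:1, N:1, O:2.

C14H12Br2INO2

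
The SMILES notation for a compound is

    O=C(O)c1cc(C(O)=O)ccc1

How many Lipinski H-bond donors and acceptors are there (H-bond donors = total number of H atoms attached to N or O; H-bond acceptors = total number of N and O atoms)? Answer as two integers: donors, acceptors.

Donors: find every N or O and count the H atoms it carries.
  atom 1 (O): bond orders sum to 2 → 0 H
  atom 3 (O): bond orders sum to 1 → 1 H
  atom 8 (O): bond orders sum to 1 → 1 H
  atom 9 (O): bond orders sum to 2 → 0 H
Lipinski HBD = 2.
Acceptors: N atoms = 0, O atoms = 4 → HBA = 4.

2, 4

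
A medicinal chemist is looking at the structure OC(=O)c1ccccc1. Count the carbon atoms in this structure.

7

Count every carbon token in the SMILES (each C, including those in ring-closure positions and inside branches).
Carbon count: 7.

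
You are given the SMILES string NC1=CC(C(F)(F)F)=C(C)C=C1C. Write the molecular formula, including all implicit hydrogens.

C9H10F3N

Walk through each heavy atom and fill implicit hydrogens from standard valence (C 4, N 3, O 2, S 2, halogen 1):
  atom 1: N, bond orders sum to 1 (valence 3) → 2 H
  atom 2: C, bond orders sum to 4 (valence 4) → 0 H
  atom 3: C, bond orders sum to 3 (valence 4) → 1 H
  atom 4: C, bond orders sum to 4 (valence 4) → 0 H
  atom 5: C, bond orders sum to 4 (valence 4) → 0 H
  atom 6: F (halogen, monovalent) → 0 H
  atom 7: F (halogen, monovalent) → 0 H
  atom 8: F (halogen, monovalent) → 0 H
  atom 9: C, bond orders sum to 4 (valence 4) → 0 H
  atom 10: C, bond orders sum to 1 (valence 4) → 3 H
  atom 11: C, bond orders sum to 3 (valence 4) → 1 H
  atom 12: C, bond orders sum to 4 (valence 4) → 0 H
  atom 13: C, bond orders sum to 1 (valence 4) → 3 H
Totals → C:9, H:10, F:3, N:1.
In Hill order: C9H10F3N.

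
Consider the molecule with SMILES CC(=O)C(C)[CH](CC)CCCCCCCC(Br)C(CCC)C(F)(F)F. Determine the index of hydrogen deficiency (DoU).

Molecular formula: C20H36BrF3O.
DoU = (2C + 2 + N − H − X) / 2, where X is the halogen count and O/S are ignored.
    = (2·20 + 2 + 0 − 36 − 4) / 2 = 2 / 2 = 1.

1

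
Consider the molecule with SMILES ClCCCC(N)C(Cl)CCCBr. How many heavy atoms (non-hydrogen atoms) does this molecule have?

12

Every atom symbol written in the SMILES (organic subset) is one heavy atom; implicit H are not written.
Heavy atoms by element → Br:1, C:8, Cl:2, N:1.
Total: 12.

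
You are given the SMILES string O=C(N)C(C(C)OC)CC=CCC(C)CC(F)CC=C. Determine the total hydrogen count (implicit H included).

Walk through each heavy atom and fill implicit hydrogens from standard valence (C 4, N 3, O 2, S 2, halogen 1):
  atom 1: O, bond orders sum to 2 (valence 2) → 0 H
  atom 2: C, bond orders sum to 4 (valence 4) → 0 H
  atom 3: N, bond orders sum to 1 (valence 3) → 2 H
  atom 4: C, bond orders sum to 3 (valence 4) → 1 H
  atom 5: C, bond orders sum to 3 (valence 4) → 1 H
  atom 6: C, bond orders sum to 1 (valence 4) → 3 H
  atom 7: O, bond orders sum to 2 (valence 2) → 0 H
  atom 8: C, bond orders sum to 1 (valence 4) → 3 H
  atom 9: C, bond orders sum to 2 (valence 4) → 2 H
  atom 10: C, bond orders sum to 3 (valence 4) → 1 H
  atom 11: C, bond orders sum to 3 (valence 4) → 1 H
  atom 12: C, bond orders sum to 2 (valence 4) → 2 H
  atom 13: C, bond orders sum to 3 (valence 4) → 1 H
  atom 14: C, bond orders sum to 1 (valence 4) → 3 H
  atom 15: C, bond orders sum to 2 (valence 4) → 2 H
  atom 16: C, bond orders sum to 3 (valence 4) → 1 H
  atom 17: F (halogen, monovalent) → 0 H
  atom 18: C, bond orders sum to 2 (valence 4) → 2 H
  atom 19: C, bond orders sum to 3 (valence 4) → 1 H
  atom 20: C, bond orders sum to 2 (valence 4) → 2 H
Total hydrogens: 28.

28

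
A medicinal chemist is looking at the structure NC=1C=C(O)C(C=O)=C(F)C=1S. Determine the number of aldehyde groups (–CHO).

The aldehyde motif appears at heavy-atom position 7 in the SMILES.
Other groups present: 1 hydroxyl, 1 primary amine, 1 thiol.
Aldehyde count: 1.

1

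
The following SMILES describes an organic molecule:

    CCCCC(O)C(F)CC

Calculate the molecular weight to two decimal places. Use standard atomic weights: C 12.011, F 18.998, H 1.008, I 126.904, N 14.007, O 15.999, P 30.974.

148.22 g/mol

First, the molecular formula is C8H17FO (counting implicit H from valence).
  C: 8 × 12.011 = 96.088
  F: 1 × 18.998 = 18.998
  H: 17 × 1.008 = 17.136
  O: 1 × 15.999 = 15.999
Sum: 8×12.011 + 1×18.998 + 17×1.008 + 1×15.999 = 148.221 → 148.22 g/mol.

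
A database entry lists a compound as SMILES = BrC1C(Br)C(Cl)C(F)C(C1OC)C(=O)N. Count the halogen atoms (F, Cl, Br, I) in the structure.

Halogen atoms appear at heavy-atom positions 1, 4, 6, 8 (2×Br, 1×Cl, 1×F).
Other groups present: 1 amide, 1 ether.
Halogen count: 4.

4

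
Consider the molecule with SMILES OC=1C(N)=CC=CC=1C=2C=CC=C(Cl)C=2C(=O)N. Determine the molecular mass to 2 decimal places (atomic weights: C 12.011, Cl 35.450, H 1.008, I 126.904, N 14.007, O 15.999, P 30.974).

First, the molecular formula is C13H11ClN2O2 (counting implicit H from valence).
  C: 13 × 12.011 = 156.143
  Cl: 1 × 35.450 = 35.450
  H: 11 × 1.008 = 11.088
  N: 2 × 14.007 = 28.014
  O: 2 × 15.999 = 31.998
Sum: 13×12.011 + 1×35.450 + 11×1.008 + 2×14.007 + 2×15.999 = 262.693 → 262.69 g/mol.

262.69 g/mol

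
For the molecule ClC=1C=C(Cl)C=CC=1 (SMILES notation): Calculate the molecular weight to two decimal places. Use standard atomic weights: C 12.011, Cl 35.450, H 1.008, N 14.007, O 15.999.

First, the molecular formula is C6H4Cl2 (counting implicit H from valence).
  C: 6 × 12.011 = 72.066
  Cl: 2 × 35.450 = 70.900
  H: 4 × 1.008 = 4.032
Sum: 6×12.011 + 2×35.450 + 4×1.008 = 146.998 → 147.00 g/mol.

147.00 g/mol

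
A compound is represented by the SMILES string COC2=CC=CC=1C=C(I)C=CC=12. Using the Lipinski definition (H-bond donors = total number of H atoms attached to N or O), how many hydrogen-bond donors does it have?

Donors: find every N or O and count the H atoms it carries.
  atom 2 (O): bond orders sum to 2 → 0 H
Lipinski HBD = 0.

0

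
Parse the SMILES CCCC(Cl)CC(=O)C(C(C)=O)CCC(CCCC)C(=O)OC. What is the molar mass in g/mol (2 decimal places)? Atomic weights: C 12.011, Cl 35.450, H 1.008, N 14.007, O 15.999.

First, the molecular formula is C18H31ClO4 (counting implicit H from valence).
  C: 18 × 12.011 = 216.198
  Cl: 1 × 35.450 = 35.450
  H: 31 × 1.008 = 31.248
  O: 4 × 15.999 = 63.996
Sum: 18×12.011 + 1×35.450 + 31×1.008 + 4×15.999 = 346.892 → 346.89 g/mol.

346.89 g/mol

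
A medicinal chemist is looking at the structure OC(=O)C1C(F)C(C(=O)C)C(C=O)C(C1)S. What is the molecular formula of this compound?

Walk through each heavy atom and fill implicit hydrogens from standard valence (C 4, N 3, O 2, S 2, halogen 1):
  atom 1: O, bond orders sum to 1 (valence 2) → 1 H
  atom 2: C, bond orders sum to 4 (valence 4) → 0 H
  atom 3: O, bond orders sum to 2 (valence 2) → 0 H
  atom 4: C, bond orders sum to 3 (valence 4) → 1 H
  atom 5: C, bond orders sum to 3 (valence 4) → 1 H
  atom 6: F (halogen, monovalent) → 0 H
  atom 7: C, bond orders sum to 3 (valence 4) → 1 H
  atom 8: C, bond orders sum to 4 (valence 4) → 0 H
  atom 9: O, bond orders sum to 2 (valence 2) → 0 H
  atom 10: C, bond orders sum to 1 (valence 4) → 3 H
  atom 11: C, bond orders sum to 3 (valence 4) → 1 H
  atom 12: C, bond orders sum to 3 (valence 4) → 1 H
  atom 13: O, bond orders sum to 2 (valence 2) → 0 H
  atom 14: C, bond orders sum to 3 (valence 4) → 1 H
  atom 15: C, bond orders sum to 2 (valence 4) → 2 H
  atom 16: S, bond orders sum to 1 (valence 2) → 1 H
Totals → C:10, H:13, F:1, O:4, S:1.
In Hill order: C10H13FO4S.

C10H13FO4S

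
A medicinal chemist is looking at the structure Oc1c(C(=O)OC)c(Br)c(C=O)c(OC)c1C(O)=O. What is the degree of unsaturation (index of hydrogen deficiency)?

7

Molecular formula: C11H9BrO7.
DoU = (2C + 2 + N − H − X) / 2, where X is the halogen count and O/S are ignored.
    = (2·11 + 2 + 0 − 9 − 1) / 2 = 14 / 2 = 7.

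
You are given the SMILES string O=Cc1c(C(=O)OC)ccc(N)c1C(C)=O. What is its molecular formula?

Walk through each heavy atom and fill implicit hydrogens from standard valence (C 4, N 3, O 2, S 2, halogen 1); for lowercase aromatic atoms, an aromatic c carries 1 H when it has two neighbours and 0 H with three, and aromatic n carries 0 H:
  atom 1: O, bond orders sum to 2 (valence 2) → 0 H
  atom 2: C, bond orders sum to 3 (valence 4) → 1 H
  atom 3: aromatic c, 3 neighbours → 0 H
  atom 4: aromatic c, 3 neighbours → 0 H
  atom 5: C, bond orders sum to 4 (valence 4) → 0 H
  atom 6: O, bond orders sum to 2 (valence 2) → 0 H
  atom 7: O, bond orders sum to 2 (valence 2) → 0 H
  atom 8: C, bond orders sum to 1 (valence 4) → 3 H
  atom 9: aromatic c, 2 neighbours → 1 H
  atom 10: aromatic c, 2 neighbours → 1 H
  atom 11: aromatic c, 3 neighbours → 0 H
  atom 12: N, bond orders sum to 1 (valence 3) → 2 H
  atom 13: aromatic c, 3 neighbours → 0 H
  atom 14: C, bond orders sum to 4 (valence 4) → 0 H
  atom 15: C, bond orders sum to 1 (valence 4) → 3 H
  atom 16: O, bond orders sum to 2 (valence 2) → 0 H
Totals → C:11, H:11, N:1, O:4.

C11H11NO4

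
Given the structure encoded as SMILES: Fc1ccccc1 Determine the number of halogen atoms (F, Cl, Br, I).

Halogen atoms appear at heavy-atom position 1 (1×F).
Halogen count: 1.

1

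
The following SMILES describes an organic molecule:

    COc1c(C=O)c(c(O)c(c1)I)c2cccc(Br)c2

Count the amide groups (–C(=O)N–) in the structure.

Scan the SMILES for the amide motif — none present.
Groups that are present: 1 aldehyde, 1 ether, 1 hydroxyl.

0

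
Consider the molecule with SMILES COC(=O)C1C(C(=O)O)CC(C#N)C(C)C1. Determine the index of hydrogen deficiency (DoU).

Degree of unsaturation = (number of rings) + (number of π bonds).
Ring closures in the SMILES: 1.
π bonds: 2 double bonds (each 1 DoU), 1 triple bond (each 2 DoU) → 4 DoU from unsaturation.
Total DoU = 1 + 4 = 5.

5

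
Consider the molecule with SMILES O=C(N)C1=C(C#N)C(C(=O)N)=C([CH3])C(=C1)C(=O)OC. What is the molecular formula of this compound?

Walk through each heavy atom and fill implicit hydrogens from standard valence (C 4, N 3, O 2, S 2, halogen 1):
  atom 1: O, bond orders sum to 2 (valence 2) → 0 H
  atom 2: C, bond orders sum to 4 (valence 4) → 0 H
  atom 3: N, bond orders sum to 1 (valence 3) → 2 H
  atom 4: C, bond orders sum to 4 (valence 4) → 0 H
  atom 5: C, bond orders sum to 4 (valence 4) → 0 H
  atom 6: C, bond orders sum to 4 (valence 4) → 0 H
  atom 7: N, bond orders sum to 3 (valence 3) → 0 H
  atom 8: C, bond orders sum to 4 (valence 4) → 0 H
  atom 9: C, bond orders sum to 4 (valence 4) → 0 H
  atom 10: O, bond orders sum to 2 (valence 2) → 0 H
  atom 11: N, bond orders sum to 1 (valence 3) → 2 H
  atom 12: C, bond orders sum to 4 (valence 4) → 0 H
  atom 13: C with explicit H count 3
  atom 14: C, bond orders sum to 4 (valence 4) → 0 H
  atom 15: C, bond orders sum to 3 (valence 4) → 1 H
  atom 16: C, bond orders sum to 4 (valence 4) → 0 H
  atom 17: O, bond orders sum to 2 (valence 2) → 0 H
  atom 18: O, bond orders sum to 2 (valence 2) → 0 H
  atom 19: C, bond orders sum to 1 (valence 4) → 3 H
Totals → C:12, H:11, N:3, O:4.
In Hill order: C12H11N3O4.

C12H11N3O4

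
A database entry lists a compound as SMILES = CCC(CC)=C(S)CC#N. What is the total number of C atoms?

Count every carbon token in the SMILES (each C, including those in ring-closure positions and inside branches).
Carbon count: 8.

8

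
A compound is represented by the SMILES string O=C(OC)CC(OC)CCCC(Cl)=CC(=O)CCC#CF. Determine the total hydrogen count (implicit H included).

20

Walk through each heavy atom and fill implicit hydrogens from standard valence (C 4, N 3, O 2, S 2, halogen 1):
  atom 1: O, bond orders sum to 2 (valence 2) → 0 H
  atom 2: C, bond orders sum to 4 (valence 4) → 0 H
  atom 3: O, bond orders sum to 2 (valence 2) → 0 H
  atom 4: C, bond orders sum to 1 (valence 4) → 3 H
  atom 5: C, bond orders sum to 2 (valence 4) → 2 H
  atom 6: C, bond orders sum to 3 (valence 4) → 1 H
  atom 7: O, bond orders sum to 2 (valence 2) → 0 H
  atom 8: C, bond orders sum to 1 (valence 4) → 3 H
  atom 9: C, bond orders sum to 2 (valence 4) → 2 H
  atom 10: C, bond orders sum to 2 (valence 4) → 2 H
  atom 11: C, bond orders sum to 2 (valence 4) → 2 H
  atom 12: C, bond orders sum to 4 (valence 4) → 0 H
  atom 13: Cl (halogen, monovalent) → 0 H
  atom 14: C, bond orders sum to 3 (valence 4) → 1 H
  atom 15: C, bond orders sum to 4 (valence 4) → 0 H
  atom 16: O, bond orders sum to 2 (valence 2) → 0 H
  atom 17: C, bond orders sum to 2 (valence 4) → 2 H
  atom 18: C, bond orders sum to 2 (valence 4) → 2 H
  atom 19: C, bond orders sum to 4 (valence 4) → 0 H
  atom 20: C, bond orders sum to 4 (valence 4) → 0 H
  atom 21: F (halogen, monovalent) → 0 H
Total hydrogens: 20.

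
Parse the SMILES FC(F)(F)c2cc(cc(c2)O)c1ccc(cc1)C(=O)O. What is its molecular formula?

C14H9F3O3

Walk through each heavy atom and fill implicit hydrogens from standard valence (C 4, N 3, O 2, S 2, halogen 1); for lowercase aromatic atoms, an aromatic c carries 1 H when it has two neighbours and 0 H with three, and aromatic n carries 0 H:
  atom 1: F (halogen, monovalent) → 0 H
  atom 2: C, bond orders sum to 4 (valence 4) → 0 H
  atom 3: F (halogen, monovalent) → 0 H
  atom 4: F (halogen, monovalent) → 0 H
  atom 5: aromatic c, 3 neighbours → 0 H
  atom 6: aromatic c, 2 neighbours → 1 H
  atom 7: aromatic c, 3 neighbours → 0 H
  atom 8: aromatic c, 2 neighbours → 1 H
  atom 9: aromatic c, 3 neighbours → 0 H
  atom 10: aromatic c, 2 neighbours → 1 H
  atom 11: O, bond orders sum to 1 (valence 2) → 1 H
  atom 12: aromatic c, 3 neighbours → 0 H
  atom 13: aromatic c, 2 neighbours → 1 H
  atom 14: aromatic c, 2 neighbours → 1 H
  atom 15: aromatic c, 3 neighbours → 0 H
  atom 16: aromatic c, 2 neighbours → 1 H
  atom 17: aromatic c, 2 neighbours → 1 H
  atom 18: C, bond orders sum to 4 (valence 4) → 0 H
  atom 19: O, bond orders sum to 2 (valence 2) → 0 H
  atom 20: O, bond orders sum to 1 (valence 2) → 1 H
Totals → C:14, H:9, F:3, O:3.
In Hill order: C14H9F3O3.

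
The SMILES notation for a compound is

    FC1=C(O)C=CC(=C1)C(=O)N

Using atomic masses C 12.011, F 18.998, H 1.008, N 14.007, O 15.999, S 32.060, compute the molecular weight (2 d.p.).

First, the molecular formula is C7H6FNO2 (counting implicit H from valence).
  C: 7 × 12.011 = 84.077
  F: 1 × 18.998 = 18.998
  H: 6 × 1.008 = 6.048
  N: 1 × 14.007 = 14.007
  O: 2 × 15.999 = 31.998
Sum: 7×12.011 + 1×18.998 + 6×1.008 + 1×14.007 + 2×15.999 = 155.128 → 155.13 g/mol.

155.13 g/mol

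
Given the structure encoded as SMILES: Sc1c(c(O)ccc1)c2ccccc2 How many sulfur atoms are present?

1

Scan the SMILES for S atoms (remember two-letter symbols like Cl and Br are single atoms).
Sulfur count: 1.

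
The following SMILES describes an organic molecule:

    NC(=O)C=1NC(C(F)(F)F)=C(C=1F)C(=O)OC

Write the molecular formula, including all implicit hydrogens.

Walk through each heavy atom and fill implicit hydrogens from standard valence (C 4, N 3, O 2, S 2, halogen 1):
  atom 1: N, bond orders sum to 1 (valence 3) → 2 H
  atom 2: C, bond orders sum to 4 (valence 4) → 0 H
  atom 3: O, bond orders sum to 2 (valence 2) → 0 H
  atom 4: C, bond orders sum to 4 (valence 4) → 0 H
  atom 5: N, bond orders sum to 2 (valence 3) → 1 H
  atom 6: C, bond orders sum to 4 (valence 4) → 0 H
  atom 7: C, bond orders sum to 4 (valence 4) → 0 H
  atom 8: F (halogen, monovalent) → 0 H
  atom 9: F (halogen, monovalent) → 0 H
  atom 10: F (halogen, monovalent) → 0 H
  atom 11: C, bond orders sum to 4 (valence 4) → 0 H
  atom 12: C, bond orders sum to 4 (valence 4) → 0 H
  atom 13: F (halogen, monovalent) → 0 H
  atom 14: C, bond orders sum to 4 (valence 4) → 0 H
  atom 15: O, bond orders sum to 2 (valence 2) → 0 H
  atom 16: O, bond orders sum to 2 (valence 2) → 0 H
  atom 17: C, bond orders sum to 1 (valence 4) → 3 H
Totals → C:8, H:6, F:4, N:2, O:3.

C8H6F4N2O3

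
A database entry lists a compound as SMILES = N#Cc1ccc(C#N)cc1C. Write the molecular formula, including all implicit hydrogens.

C9H6N2

Walk through each heavy atom and fill implicit hydrogens from standard valence (C 4, N 3, O 2, S 2, halogen 1); for lowercase aromatic atoms, an aromatic c carries 1 H when it has two neighbours and 0 H with three, and aromatic n carries 0 H:
  atom 1: N, bond orders sum to 3 (valence 3) → 0 H
  atom 2: C, bond orders sum to 4 (valence 4) → 0 H
  atom 3: aromatic c, 3 neighbours → 0 H
  atom 4: aromatic c, 2 neighbours → 1 H
  atom 5: aromatic c, 2 neighbours → 1 H
  atom 6: aromatic c, 3 neighbours → 0 H
  atom 7: C, bond orders sum to 4 (valence 4) → 0 H
  atom 8: N, bond orders sum to 3 (valence 3) → 0 H
  atom 9: aromatic c, 2 neighbours → 1 H
  atom 10: aromatic c, 3 neighbours → 0 H
  atom 11: C, bond orders sum to 1 (valence 4) → 3 H
Totals → C:9, H:6, N:2.
In Hill order: C9H6N2.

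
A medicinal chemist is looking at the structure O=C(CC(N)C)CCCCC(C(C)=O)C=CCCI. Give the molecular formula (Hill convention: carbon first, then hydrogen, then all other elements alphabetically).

Walk through each heavy atom and fill implicit hydrogens from standard valence (C 4, N 3, O 2, S 2, halogen 1):
  atom 1: O, bond orders sum to 2 (valence 2) → 0 H
  atom 2: C, bond orders sum to 4 (valence 4) → 0 H
  atom 3: C, bond orders sum to 2 (valence 4) → 2 H
  atom 4: C, bond orders sum to 3 (valence 4) → 1 H
  atom 5: N, bond orders sum to 1 (valence 3) → 2 H
  atom 6: C, bond orders sum to 1 (valence 4) → 3 H
  atom 7: C, bond orders sum to 2 (valence 4) → 2 H
  atom 8: C, bond orders sum to 2 (valence 4) → 2 H
  atom 9: C, bond orders sum to 2 (valence 4) → 2 H
  atom 10: C, bond orders sum to 2 (valence 4) → 2 H
  atom 11: C, bond orders sum to 3 (valence 4) → 1 H
  atom 12: C, bond orders sum to 4 (valence 4) → 0 H
  atom 13: C, bond orders sum to 1 (valence 4) → 3 H
  atom 14: O, bond orders sum to 2 (valence 2) → 0 H
  atom 15: C, bond orders sum to 3 (valence 4) → 1 H
  atom 16: C, bond orders sum to 3 (valence 4) → 1 H
  atom 17: C, bond orders sum to 2 (valence 4) → 2 H
  atom 18: C, bond orders sum to 2 (valence 4) → 2 H
  atom 19: I (halogen, monovalent) → 0 H
Totals → C:15, H:26, I:1, N:1, O:2.
In Hill order: C15H26INO2.

C15H26INO2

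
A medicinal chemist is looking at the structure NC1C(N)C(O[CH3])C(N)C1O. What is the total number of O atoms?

Scan the SMILES for O atoms (remember two-letter symbols like Cl and Br are single atoms).
Oxygen count: 2.

2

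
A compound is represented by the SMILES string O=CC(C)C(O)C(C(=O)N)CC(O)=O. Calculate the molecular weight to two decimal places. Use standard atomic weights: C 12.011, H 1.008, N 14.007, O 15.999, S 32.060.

203.19 g/mol

First, the molecular formula is C8H13NO5 (counting implicit H from valence).
  C: 8 × 12.011 = 96.088
  H: 13 × 1.008 = 13.104
  N: 1 × 14.007 = 14.007
  O: 5 × 15.999 = 79.995
Sum: 8×12.011 + 13×1.008 + 1×14.007 + 5×15.999 = 203.194 → 203.19 g/mol.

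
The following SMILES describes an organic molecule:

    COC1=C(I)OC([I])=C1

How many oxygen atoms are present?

2

Scan the SMILES for O atoms (remember two-letter symbols like Cl and Br are single atoms).
Oxygen count: 2.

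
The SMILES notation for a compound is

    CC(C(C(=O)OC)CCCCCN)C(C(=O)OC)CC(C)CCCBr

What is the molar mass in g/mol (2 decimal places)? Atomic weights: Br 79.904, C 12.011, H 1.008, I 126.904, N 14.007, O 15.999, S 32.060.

First, the molecular formula is C19H36BrNO4 (counting implicit H from valence).
  Br: 1 × 79.904 = 79.904
  C: 19 × 12.011 = 228.209
  H: 36 × 1.008 = 36.288
  N: 1 × 14.007 = 14.007
  O: 4 × 15.999 = 63.996
Sum: 1×79.904 + 19×12.011 + 36×1.008 + 1×14.007 + 4×15.999 = 422.404 → 422.40 g/mol.

422.40 g/mol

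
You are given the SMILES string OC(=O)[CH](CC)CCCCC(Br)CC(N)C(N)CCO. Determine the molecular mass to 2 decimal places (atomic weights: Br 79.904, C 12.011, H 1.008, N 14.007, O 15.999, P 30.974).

First, the molecular formula is C14H29BrN2O3 (counting implicit H from valence).
  Br: 1 × 79.904 = 79.904
  C: 14 × 12.011 = 168.154
  H: 29 × 1.008 = 29.232
  N: 2 × 14.007 = 28.014
  O: 3 × 15.999 = 47.997
Sum: 1×79.904 + 14×12.011 + 29×1.008 + 2×14.007 + 3×15.999 = 353.301 → 353.30 g/mol.

353.30 g/mol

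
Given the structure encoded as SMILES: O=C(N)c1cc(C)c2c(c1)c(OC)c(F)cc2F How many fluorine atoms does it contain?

2

Scan the SMILES for F atoms (remember two-letter symbols like Cl and Br are single atoms).
Fluorine count: 2.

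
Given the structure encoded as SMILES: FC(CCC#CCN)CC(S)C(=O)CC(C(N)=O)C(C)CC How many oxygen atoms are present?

Scan the SMILES for O atoms (remember two-letter symbols like Cl and Br are single atoms).
Oxygen count: 2.

2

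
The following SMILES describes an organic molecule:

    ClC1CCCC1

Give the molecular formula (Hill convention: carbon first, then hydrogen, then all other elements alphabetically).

Walk through each heavy atom and fill implicit hydrogens from standard valence (C 4, N 3, O 2, S 2, halogen 1):
  atom 1: Cl (halogen, monovalent) → 0 H
  atom 2: C, bond orders sum to 3 (valence 4) → 1 H
  atom 3: C, bond orders sum to 2 (valence 4) → 2 H
  atom 4: C, bond orders sum to 2 (valence 4) → 2 H
  atom 5: C, bond orders sum to 2 (valence 4) → 2 H
  atom 6: C, bond orders sum to 2 (valence 4) → 2 H
Totals → C:5, H:9, Cl:1.

C5H9Cl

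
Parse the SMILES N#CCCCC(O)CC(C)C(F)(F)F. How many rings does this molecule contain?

In SMILES, each pair of matching ring-closure digits denotes one ring-closing bond; the number of such bonds equals the number of independent rings.
Ring-closure bonds here: 0.

0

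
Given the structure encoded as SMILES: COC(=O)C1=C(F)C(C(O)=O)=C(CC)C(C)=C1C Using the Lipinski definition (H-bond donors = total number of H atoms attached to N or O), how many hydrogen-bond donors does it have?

Donors: find every N or O and count the H atoms it carries.
  atom 2 (O): bond orders sum to 2 → 0 H
  atom 4 (O): bond orders sum to 2 → 0 H
  atom 10 (O): bond orders sum to 1 → 1 H
  atom 11 (O): bond orders sum to 2 → 0 H
Lipinski HBD = 1.

1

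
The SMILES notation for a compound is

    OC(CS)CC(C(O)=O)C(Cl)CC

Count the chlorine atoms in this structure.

Scan the SMILES for Cl atoms (remember two-letter symbols like Cl and Br are single atoms).
Chlorine count: 1.

1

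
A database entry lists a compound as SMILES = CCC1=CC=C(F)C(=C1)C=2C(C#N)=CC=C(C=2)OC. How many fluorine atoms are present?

1

Scan the SMILES for F atoms (remember two-letter symbols like Cl and Br are single atoms).
Fluorine count: 1.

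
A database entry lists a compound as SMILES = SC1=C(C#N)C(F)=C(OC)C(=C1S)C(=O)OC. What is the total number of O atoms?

Scan the SMILES for O atoms (remember two-letter symbols like Cl and Br are single atoms).
Oxygen count: 3.

3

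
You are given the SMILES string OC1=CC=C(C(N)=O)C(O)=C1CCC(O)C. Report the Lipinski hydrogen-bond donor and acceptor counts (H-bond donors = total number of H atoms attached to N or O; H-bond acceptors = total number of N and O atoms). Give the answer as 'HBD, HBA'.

5, 5

Donors: find every N or O and count the H atoms it carries.
  atom 1 (O): bond orders sum to 1 → 1 H
  atom 7 (N): bond orders sum to 1 → 2 H
  atom 8 (O): bond orders sum to 2 → 0 H
  atom 10 (O): bond orders sum to 1 → 1 H
  atom 15 (O): bond orders sum to 1 → 1 H
Lipinski HBD = 5.
Acceptors: N atoms = 1, O atoms = 4 → HBA = 5.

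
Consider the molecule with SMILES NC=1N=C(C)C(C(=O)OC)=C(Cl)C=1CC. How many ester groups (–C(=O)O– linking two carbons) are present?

The ester motif appears at heavy-atom position 7 in the SMILES.
Other groups present: 1 primary amine.
Ester count: 1.

1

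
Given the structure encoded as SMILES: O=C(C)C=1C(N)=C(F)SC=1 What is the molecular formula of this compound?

Walk through each heavy atom and fill implicit hydrogens from standard valence (C 4, N 3, O 2, S 2, halogen 1):
  atom 1: O, bond orders sum to 2 (valence 2) → 0 H
  atom 2: C, bond orders sum to 4 (valence 4) → 0 H
  atom 3: C, bond orders sum to 1 (valence 4) → 3 H
  atom 4: C, bond orders sum to 4 (valence 4) → 0 H
  atom 5: C, bond orders sum to 4 (valence 4) → 0 H
  atom 6: N, bond orders sum to 1 (valence 3) → 2 H
  atom 7: C, bond orders sum to 4 (valence 4) → 0 H
  atom 8: F (halogen, monovalent) → 0 H
  atom 9: S, bond orders sum to 2 (valence 2) → 0 H
  atom 10: C, bond orders sum to 3 (valence 4) → 1 H
Totals → C:6, H:6, F:1, N:1, O:1, S:1.

C6H6FNOS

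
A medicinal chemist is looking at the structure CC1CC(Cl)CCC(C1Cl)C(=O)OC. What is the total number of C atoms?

Count every carbon token in the SMILES (each C, including those in ring-closure positions and inside branches).
Carbon count: 10.

10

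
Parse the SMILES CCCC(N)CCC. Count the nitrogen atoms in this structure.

1

Scan the SMILES for N atoms (remember two-letter symbols like Cl and Br are single atoms).
Nitrogen count: 1.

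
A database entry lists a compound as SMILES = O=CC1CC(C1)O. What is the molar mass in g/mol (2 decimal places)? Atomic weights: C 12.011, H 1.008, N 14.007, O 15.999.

100.12 g/mol

First, the molecular formula is C5H8O2 (counting implicit H from valence).
  C: 5 × 12.011 = 60.055
  H: 8 × 1.008 = 8.064
  O: 2 × 15.999 = 31.998
Sum: 5×12.011 + 8×1.008 + 2×15.999 = 100.117 → 100.12 g/mol.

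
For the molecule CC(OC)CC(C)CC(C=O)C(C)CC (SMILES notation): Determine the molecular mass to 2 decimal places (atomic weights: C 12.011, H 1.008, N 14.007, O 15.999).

First, the molecular formula is C13H26O2 (counting implicit H from valence).
  C: 13 × 12.011 = 156.143
  H: 26 × 1.008 = 26.208
  O: 2 × 15.999 = 31.998
Sum: 13×12.011 + 26×1.008 + 2×15.999 = 214.349 → 214.35 g/mol.

214.35 g/mol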